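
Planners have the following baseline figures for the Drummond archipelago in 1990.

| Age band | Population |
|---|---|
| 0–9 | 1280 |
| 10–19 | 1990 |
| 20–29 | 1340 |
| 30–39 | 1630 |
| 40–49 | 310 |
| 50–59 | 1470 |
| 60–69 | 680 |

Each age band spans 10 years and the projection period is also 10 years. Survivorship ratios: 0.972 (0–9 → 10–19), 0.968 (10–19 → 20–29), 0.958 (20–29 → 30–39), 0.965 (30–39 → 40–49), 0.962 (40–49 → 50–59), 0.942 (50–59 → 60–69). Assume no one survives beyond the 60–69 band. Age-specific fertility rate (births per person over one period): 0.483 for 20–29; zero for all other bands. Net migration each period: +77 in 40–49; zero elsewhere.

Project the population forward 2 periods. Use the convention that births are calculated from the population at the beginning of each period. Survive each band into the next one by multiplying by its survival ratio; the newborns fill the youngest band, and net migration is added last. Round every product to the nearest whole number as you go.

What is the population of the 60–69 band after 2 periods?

281

After projecting period 1:
Births: 1340 × 0.483 = 647
10–19: 1280 × 0.972 = 1244
20–29: 1990 × 0.968 = 1926
30–39: 1340 × 0.958 = 1284
40–49: 1630 × 0.965 = 1573
50–59: 310 × 0.962 = 298
60–69: 1470 × 0.942 = 1385
Net migration: 40–49 + 77 → 1650
Population now: 0–9=647, 10–19=1244, 20–29=1926, 30–39=1284, 40–49=1650, 50–59=298, 60–69=1385
After projecting period 2:
Births: 1926 × 0.483 = 930
10–19: 647 × 0.972 = 629
20–29: 1244 × 0.968 = 1204
30–39: 1926 × 0.958 = 1845
40–49: 1284 × 0.965 = 1239
50–59: 1650 × 0.962 = 1587
60–69: 298 × 0.942 = 281
Net migration: 40–49 + 77 → 1316
Population now: 0–9=930, 10–19=629, 20–29=1204, 30–39=1845, 40–49=1316, 50–59=1587, 60–69=281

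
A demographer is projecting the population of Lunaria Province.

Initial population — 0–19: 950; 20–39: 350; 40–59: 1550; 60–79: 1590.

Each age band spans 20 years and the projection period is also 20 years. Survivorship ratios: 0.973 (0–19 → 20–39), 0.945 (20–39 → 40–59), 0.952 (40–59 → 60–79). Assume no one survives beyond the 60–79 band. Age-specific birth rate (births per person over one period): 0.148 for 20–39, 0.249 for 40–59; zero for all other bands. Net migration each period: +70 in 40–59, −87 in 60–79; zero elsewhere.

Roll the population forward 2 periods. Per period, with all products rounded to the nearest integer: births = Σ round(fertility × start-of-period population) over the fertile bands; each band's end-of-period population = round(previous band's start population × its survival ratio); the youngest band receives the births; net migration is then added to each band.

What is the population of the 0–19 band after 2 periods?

237

Numbering the bands 1..4 from youngest to oldest:
After projecting period 1:
Births: 350 × 0.148 = 52  |  1550 × 0.249 = 386 — total 438
Band 2: 950 × 0.973 = 924
Band 3: 350 × 0.945 = 331
Band 4: 1550 × 0.952 = 1476
Net migration: Band 3 + 70 → 401; Band 4 − 87 → 1389
End of period: [438, 924, 401, 1389]
After projecting period 2:
Births: 924 × 0.148 = 137  |  401 × 0.249 = 100 — total 237
Band 2: 438 × 0.973 = 426
Band 3: 924 × 0.945 = 873
Band 4: 401 × 0.952 = 382
Net migration: Band 3 + 70 → 943; Band 4 − 87 → 295
End of period: [237, 426, 943, 295]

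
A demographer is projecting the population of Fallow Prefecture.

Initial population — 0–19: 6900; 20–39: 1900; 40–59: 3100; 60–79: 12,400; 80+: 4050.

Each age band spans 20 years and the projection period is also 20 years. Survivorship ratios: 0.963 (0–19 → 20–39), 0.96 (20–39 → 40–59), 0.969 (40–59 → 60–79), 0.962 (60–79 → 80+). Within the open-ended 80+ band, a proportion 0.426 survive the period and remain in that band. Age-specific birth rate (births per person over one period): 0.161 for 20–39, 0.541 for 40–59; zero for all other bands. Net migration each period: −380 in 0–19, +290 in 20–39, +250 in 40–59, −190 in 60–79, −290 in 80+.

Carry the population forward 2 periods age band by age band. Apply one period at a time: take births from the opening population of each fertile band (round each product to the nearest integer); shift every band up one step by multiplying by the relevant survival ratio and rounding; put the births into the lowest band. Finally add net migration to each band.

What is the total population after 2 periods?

(Groups numbered youngest = 1 to oldest = 5.)
Period 1.
Births: 1900 × 0.161 = 306, 3100 × 0.541 = 1677 — total 1983
Group 2: 6900 × 0.963 = 6645
Group 3: 1900 × 0.96 = 1824
Group 4: 3100 × 0.969 = 3004
Group 5: 12400 × 0.962 + 4050 × 0.426 = 11929 + 1725 = 13654
Net migration: Group 1 − 380 → 1603; Group 2 + 290 → 6935; Group 3 + 250 → 2074; Group 4 − 190 → 2814; Group 5 − 290 → 13364
Giving 1603 / 6935 / 2074 / 2814 / 13364.
Period 2.
Births: 6935 × 0.161 = 1117, 2074 × 0.541 = 1122 — total 2239
Group 2: 1603 × 0.963 = 1544
Group 3: 6935 × 0.96 = 6658
Group 4: 2074 × 0.969 = 2010
Group 5: 2814 × 0.962 + 13364 × 0.426 = 2707 + 5693 = 8400
Net migration: Group 1 − 380 → 1859; Group 2 + 290 → 1834; Group 3 + 250 → 6908; Group 4 − 190 → 1820; Group 5 − 290 → 8110
Giving 1859 / 1834 / 6908 / 1820 / 8110.
Total after period 2: 1859 + 1834 + 6908 + 1820 + 8110 = 20531

20531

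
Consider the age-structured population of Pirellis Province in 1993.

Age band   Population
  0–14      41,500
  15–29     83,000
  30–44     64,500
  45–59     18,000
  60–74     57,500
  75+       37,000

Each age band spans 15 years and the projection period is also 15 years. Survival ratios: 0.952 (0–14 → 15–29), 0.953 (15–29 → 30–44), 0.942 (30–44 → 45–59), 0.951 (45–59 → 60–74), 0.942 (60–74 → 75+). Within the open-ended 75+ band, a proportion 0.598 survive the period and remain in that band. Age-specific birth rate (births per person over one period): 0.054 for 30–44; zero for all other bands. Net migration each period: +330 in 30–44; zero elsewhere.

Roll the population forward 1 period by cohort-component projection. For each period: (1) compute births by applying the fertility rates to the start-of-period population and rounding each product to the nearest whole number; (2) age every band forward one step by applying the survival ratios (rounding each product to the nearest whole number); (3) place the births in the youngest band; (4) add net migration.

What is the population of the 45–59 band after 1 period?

(Groups numbered youngest = 1 to oldest = 6.)
— Period 1 —
Births: 64500 × 0.054 = 3483
Group 2: 41500 × 0.952 = 39508
Group 3: 83000 × 0.953 = 79099
Group 4: 64500 × 0.942 = 60759
Group 5: 18000 × 0.951 = 17118
Group 6: 57500 × 0.942 + 37000 × 0.598 = 54165 + 22126 = 76291
Net migration: Group 3 + 330 → 79429
Population now: 0–14=3483, 15–29=39508, 30–44=79429, 45–59=60759, 60–74=17118, 75+=76291

60759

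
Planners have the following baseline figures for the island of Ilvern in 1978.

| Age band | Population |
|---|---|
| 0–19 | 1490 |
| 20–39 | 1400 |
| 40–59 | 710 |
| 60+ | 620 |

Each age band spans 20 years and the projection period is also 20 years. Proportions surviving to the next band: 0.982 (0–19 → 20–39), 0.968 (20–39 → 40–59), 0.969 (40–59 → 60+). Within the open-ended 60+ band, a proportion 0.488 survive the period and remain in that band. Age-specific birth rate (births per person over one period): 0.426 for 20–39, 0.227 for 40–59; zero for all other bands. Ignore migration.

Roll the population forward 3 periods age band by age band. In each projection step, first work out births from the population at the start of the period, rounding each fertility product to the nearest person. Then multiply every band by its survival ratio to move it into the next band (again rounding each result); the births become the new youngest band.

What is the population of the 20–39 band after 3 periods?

914

Numbering the bands 1..4 from youngest to oldest:
After projecting period 1:
Births: 1400 × 0.426 = 596, 710 × 0.227 = 161 → 757
Band 2: 1490 × 0.982 = 1463
Band 3: 1400 × 0.968 = 1355
Band 4: 710 × 0.969 + 620 × 0.488 = 688 + 303 = 991
→ [757, 1463, 1355, 991]
After projecting period 2:
Births: 1463 × 0.426 = 623, 1355 × 0.227 = 308 → 931
Band 2: 757 × 0.982 = 743
Band 3: 1463 × 0.968 = 1416
Band 4: 1355 × 0.969 + 991 × 0.488 = 1313 + 484 = 1797
→ [931, 743, 1416, 1797]
After projecting period 3:
Births: 743 × 0.426 = 317, 1416 × 0.227 = 321 → 638
Band 2: 931 × 0.982 = 914
Band 3: 743 × 0.968 = 719
Band 4: 1416 × 0.969 + 1797 × 0.488 = 1372 + 877 = 2249
→ [638, 914, 719, 2249]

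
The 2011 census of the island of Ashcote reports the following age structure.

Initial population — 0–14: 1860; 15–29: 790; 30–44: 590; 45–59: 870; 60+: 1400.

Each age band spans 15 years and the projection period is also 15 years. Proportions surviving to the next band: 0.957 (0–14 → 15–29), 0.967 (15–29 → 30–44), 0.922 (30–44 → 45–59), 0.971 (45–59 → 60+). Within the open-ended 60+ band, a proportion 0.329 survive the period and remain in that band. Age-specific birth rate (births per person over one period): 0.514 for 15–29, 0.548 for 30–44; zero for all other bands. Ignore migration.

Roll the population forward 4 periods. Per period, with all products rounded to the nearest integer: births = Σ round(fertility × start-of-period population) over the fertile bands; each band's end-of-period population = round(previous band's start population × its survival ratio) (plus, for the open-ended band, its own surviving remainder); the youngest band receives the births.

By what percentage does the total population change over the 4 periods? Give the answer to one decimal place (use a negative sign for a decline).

(Groups numbered youngest = 1 to oldest = 5.)
— Period 1 —
Births: 790 * 0.514 = 406, 590 * 0.548 = 323 ⇒ total 729
Group 2: 1860 * 0.957 = 1780
Group 3: 790 * 0.967 = 764
Group 4: 590 * 0.922 = 544
Group 5: 870 * 0.971 + 1400 * 0.329 = 845 + 461 = 1306
Population now: 0–14=729, 15–29=1780, 30–44=764, 45–59=544, 60+=1306
— Period 2 —
Births: 1780 * 0.514 = 915, 764 * 0.548 = 419 ⇒ total 1334
Group 2: 729 * 0.957 = 698
Group 3: 1780 * 0.967 = 1721
Group 4: 764 * 0.922 = 704
Group 5: 544 * 0.971 + 1306 * 0.329 = 528 + 430 = 958
Population now: 0–14=1334, 15–29=698, 30–44=1721, 45–59=704, 60+=958
— Period 3 —
Births: 698 * 0.514 = 359, 1721 * 0.548 = 943 ⇒ total 1302
Group 2: 1334 * 0.957 = 1277
Group 3: 698 * 0.967 = 675
Group 4: 1721 * 0.922 = 1587
Group 5: 704 * 0.971 + 958 * 0.329 = 684 + 315 = 999
Population now: 0–14=1302, 15–29=1277, 30–44=675, 45–59=1587, 60+=999
— Period 4 —
Births: 1277 * 0.514 = 656, 675 * 0.548 = 370 ⇒ total 1026
Group 2: 1302 * 0.957 = 1246
Group 3: 1277 * 0.967 = 1235
Group 4: 675 * 0.922 = 622
Group 5: 1587 * 0.971 + 999 * 0.329 = 1541 + 329 = 1870
Population now: 0–14=1026, 15–29=1246, 30–44=1235, 45–59=622, 60+=1870
Total: 5510 → 5999; change = 489; percentage change = 8.9%

8.9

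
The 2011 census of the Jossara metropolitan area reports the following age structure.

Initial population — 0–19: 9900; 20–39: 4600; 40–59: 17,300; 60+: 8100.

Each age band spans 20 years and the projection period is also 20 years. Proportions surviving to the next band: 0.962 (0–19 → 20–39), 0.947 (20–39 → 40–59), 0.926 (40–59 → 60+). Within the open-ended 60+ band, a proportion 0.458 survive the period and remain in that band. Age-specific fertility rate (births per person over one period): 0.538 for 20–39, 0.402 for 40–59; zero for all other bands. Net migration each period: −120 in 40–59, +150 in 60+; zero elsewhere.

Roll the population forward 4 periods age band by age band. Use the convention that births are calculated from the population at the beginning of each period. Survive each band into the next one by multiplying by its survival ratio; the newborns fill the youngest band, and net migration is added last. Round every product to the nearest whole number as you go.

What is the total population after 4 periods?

35777

[period 1]
Births: 4600 × 0.538 = 2475, 17300 × 0.402 = 6955 — total 9430
20–39: 9900 × 0.962 = 9524
40–59: 4600 × 0.947 = 4356
60+: 17300 × 0.926 + 8100 × 0.458 = 16020 + 3710 = 19730
Net migration: 40–59 − 120 → 4236; 60+ + 150 → 19880
End of period: [9430, 9524, 4236, 19880]
[period 2]
Births: 9524 × 0.538 = 5124, 4236 × 0.402 = 1703 — total 6827
20–39: 9430 × 0.962 = 9072
40–59: 9524 × 0.947 = 9019
60+: 4236 × 0.926 + 19880 × 0.458 = 3923 + 9105 = 13028
Net migration: 40–59 − 120 → 8899; 60+ + 150 → 13178
End of period: [6827, 9072, 8899, 13178]
[period 3]
Births: 9072 × 0.538 = 4881, 8899 × 0.402 = 3577 — total 8458
20–39: 6827 × 0.962 = 6568
40–59: 9072 × 0.947 = 8591
60+: 8899 × 0.926 + 13178 × 0.458 = 8240 + 6036 = 14276
Net migration: 40–59 − 120 → 8471; 60+ + 150 → 14426
End of period: [8458, 6568, 8471, 14426]
[period 4]
Births: 6568 × 0.538 = 3534, 8471 × 0.402 = 3405 — total 6939
20–39: 8458 × 0.962 = 8137
40–59: 6568 × 0.947 = 6220
60+: 8471 × 0.926 + 14426 × 0.458 = 7844 + 6607 = 14451
Net migration: 40–59 − 120 → 6100; 60+ + 150 → 14601
End of period: [6939, 8137, 6100, 14601]
Total after period 4: 6939 + 8137 + 6100 + 14601 = 35777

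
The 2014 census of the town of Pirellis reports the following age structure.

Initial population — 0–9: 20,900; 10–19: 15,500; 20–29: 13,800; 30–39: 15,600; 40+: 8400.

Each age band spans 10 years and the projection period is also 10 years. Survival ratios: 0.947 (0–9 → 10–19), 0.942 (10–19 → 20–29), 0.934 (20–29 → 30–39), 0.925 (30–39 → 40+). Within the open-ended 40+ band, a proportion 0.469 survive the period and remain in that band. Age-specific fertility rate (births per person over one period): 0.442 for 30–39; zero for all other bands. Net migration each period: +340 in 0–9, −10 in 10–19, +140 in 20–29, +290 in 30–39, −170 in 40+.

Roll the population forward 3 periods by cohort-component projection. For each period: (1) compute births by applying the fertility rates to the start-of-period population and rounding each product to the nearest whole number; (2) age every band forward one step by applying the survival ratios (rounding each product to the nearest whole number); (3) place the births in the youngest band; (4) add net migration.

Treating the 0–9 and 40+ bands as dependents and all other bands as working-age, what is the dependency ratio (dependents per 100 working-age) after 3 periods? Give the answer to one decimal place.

96.0

Numbering the bands 1..5 from youngest to oldest:
— Period 1 —
Births: 15600 × 0.442 = 6895
Band 2: 20900 × 0.947 = 19792
Band 3: 15500 × 0.942 = 14601
Band 4: 13800 × 0.934 = 12889
Band 5: 15600 × 0.925 + 8400 × 0.469 = 14430 + 3940 = 18370
Net migration: Band 1 + 340 → 7235; Band 2 − 10 → 19782; Band 3 + 140 → 14741; Band 4 + 290 → 13179; Band 5 − 170 → 18200
Giving 7235 / 19782 / 14741 / 13179 / 18200.
— Period 2 —
Births: 13179 × 0.442 = 5825
Band 2: 7235 × 0.947 = 6852
Band 3: 19782 × 0.942 = 18635
Band 4: 14741 × 0.934 = 13768
Band 5: 13179 × 0.925 + 18200 × 0.469 = 12191 + 8536 = 20727
Net migration: Band 1 + 340 → 6165; Band 2 − 10 → 6842; Band 3 + 140 → 18775; Band 4 + 290 → 14058; Band 5 − 170 → 20557
Giving 6165 / 6842 / 18775 / 14058 / 20557.
— Period 3 —
Births: 14058 × 0.442 = 6214
Band 2: 6165 × 0.947 = 5838
Band 3: 6842 × 0.942 = 6445
Band 4: 18775 × 0.934 = 17536
Band 5: 14058 × 0.925 + 20557 × 0.469 = 13004 + 9641 = 22645
Net migration: Band 1 + 340 → 6554; Band 2 − 10 → 5828; Band 3 + 140 → 6585; Band 4 + 290 → 17826; Band 5 − 170 → 22475
Giving 6554 / 5828 / 6585 / 17826 / 22475.
Dependents (band 0–9 + band 40+) = 6554 + 22475 = 29029; working-age = 30239; ratio = 29029/30239 × 100 = 96.0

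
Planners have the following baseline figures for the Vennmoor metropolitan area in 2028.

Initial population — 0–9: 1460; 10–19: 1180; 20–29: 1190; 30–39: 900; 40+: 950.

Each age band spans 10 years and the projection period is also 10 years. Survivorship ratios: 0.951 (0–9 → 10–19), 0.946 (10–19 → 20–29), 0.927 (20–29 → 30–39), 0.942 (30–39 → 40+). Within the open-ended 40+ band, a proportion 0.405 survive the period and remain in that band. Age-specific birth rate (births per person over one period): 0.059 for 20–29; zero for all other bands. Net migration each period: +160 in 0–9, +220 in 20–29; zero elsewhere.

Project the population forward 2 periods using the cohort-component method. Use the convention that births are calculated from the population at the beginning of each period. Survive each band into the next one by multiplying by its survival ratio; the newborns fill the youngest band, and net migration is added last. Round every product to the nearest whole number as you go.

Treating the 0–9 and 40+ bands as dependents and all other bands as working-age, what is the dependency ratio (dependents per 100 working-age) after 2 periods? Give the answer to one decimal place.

59.4

Numbering the bands 1..5 from youngest to oldest:
After projecting period 1:
Births: 1190 × 0.059 = 70
Band 2: 1460 × 0.951 = 1388
Band 3: 1180 × 0.946 = 1116
Band 4: 1190 × 0.927 = 1103
Band 5: 900 × 0.942 + 950 × 0.405 = 848 + 385 = 1233
Net migration: Band 1 + 160 → 230; Band 3 + 220 → 1336
End of period: [230, 1388, 1336, 1103, 1233]
After projecting period 2:
Births: 1336 × 0.059 = 79
Band 2: 230 × 0.951 = 219
Band 3: 1388 × 0.946 = 1313
Band 4: 1336 × 0.927 = 1238
Band 5: 1103 × 0.942 + 1233 × 0.405 = 1039 + 499 = 1538
Net migration: Band 1 + 160 → 239; Band 3 + 220 → 1533
End of period: [239, 219, 1533, 1238, 1538]
Dependents (band 0–9 + band 40+) = 239 + 1538 = 1777; working-age = 2990; ratio = 1777/2990 × 100 = 59.4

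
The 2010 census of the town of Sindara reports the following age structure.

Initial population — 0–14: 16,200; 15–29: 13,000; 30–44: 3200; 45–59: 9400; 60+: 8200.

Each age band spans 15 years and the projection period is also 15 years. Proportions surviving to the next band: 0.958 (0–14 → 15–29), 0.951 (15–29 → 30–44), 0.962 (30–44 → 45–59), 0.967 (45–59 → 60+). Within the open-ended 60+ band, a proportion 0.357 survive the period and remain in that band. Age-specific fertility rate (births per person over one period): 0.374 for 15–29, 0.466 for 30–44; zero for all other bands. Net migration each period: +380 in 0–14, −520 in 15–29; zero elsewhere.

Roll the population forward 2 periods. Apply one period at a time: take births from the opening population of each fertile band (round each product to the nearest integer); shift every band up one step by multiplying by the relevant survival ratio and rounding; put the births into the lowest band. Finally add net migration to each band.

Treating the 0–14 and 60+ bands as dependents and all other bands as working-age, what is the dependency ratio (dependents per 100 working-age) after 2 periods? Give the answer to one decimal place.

Period 1:
Births: 13000 × 0.374 = 4862  |  3200 × 0.466 = 1491 ⇒ total 6353
15–29: 16200 × 0.958 = 15520
30–44: 13000 × 0.951 = 12363
45–59: 3200 × 0.962 = 3078
60+: 9400 × 0.967 + 8200 × 0.357 = 9090 + 2927 = 12017
Net migration: 0–14 + 380 → 6733; 15–29 − 520 → 15000
End of period: [6733, 15000, 12363, 3078, 12017]
Period 2:
Births: 15000 × 0.374 = 5610  |  12363 × 0.466 = 5761 ⇒ total 11371
15–29: 6733 × 0.958 = 6450
30–44: 15000 × 0.951 = 14265
45–59: 12363 × 0.962 = 11893
60+: 3078 × 0.967 + 12017 × 0.357 = 2976 + 4290 = 7266
Net migration: 0–14 + 380 → 11751; 15–29 − 520 → 5930
End of period: [11751, 5930, 14265, 11893, 7266]
Dependents (band 0–14 + band 60+) = 11751 + 7266 = 19017; working-age = 32088; ratio = 19017/32088 × 100 = 59.3

59.3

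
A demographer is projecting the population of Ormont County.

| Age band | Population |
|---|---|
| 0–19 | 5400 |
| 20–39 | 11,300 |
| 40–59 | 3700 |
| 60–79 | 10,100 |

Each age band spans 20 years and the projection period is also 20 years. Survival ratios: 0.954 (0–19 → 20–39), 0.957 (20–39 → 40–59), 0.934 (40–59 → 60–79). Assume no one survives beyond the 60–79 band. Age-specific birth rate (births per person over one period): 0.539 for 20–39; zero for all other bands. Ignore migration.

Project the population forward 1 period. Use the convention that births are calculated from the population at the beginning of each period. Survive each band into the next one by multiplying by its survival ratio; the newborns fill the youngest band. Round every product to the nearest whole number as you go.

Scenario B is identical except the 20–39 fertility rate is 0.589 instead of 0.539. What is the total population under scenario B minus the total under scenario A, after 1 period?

Let group 1 be 0–19 through group 4 = 60–79.
[period 1]
Births: 11300 * 0.539 = 6091
Group 2: 5400 * 0.954 = 5152
Group 3: 11300 * 0.957 = 10814
Group 4: 3700 * 0.934 = 3456
Giving 6091 / 5152 / 10814 / 3456.
Scenario A total after 1 period: 25513
Scenario B projection —
[period 1]
Births: 11300 * 0.589 = 6656
Group 2: 5400 * 0.954 = 5152
Group 3: 11300 * 0.957 = 10814
Group 4: 3700 * 0.934 = 3456
Giving 6656 / 5152 / 10814 / 3456.
Scenario B total after 1 period: 26078
Difference B − A = 26078 − 25513 = 565

565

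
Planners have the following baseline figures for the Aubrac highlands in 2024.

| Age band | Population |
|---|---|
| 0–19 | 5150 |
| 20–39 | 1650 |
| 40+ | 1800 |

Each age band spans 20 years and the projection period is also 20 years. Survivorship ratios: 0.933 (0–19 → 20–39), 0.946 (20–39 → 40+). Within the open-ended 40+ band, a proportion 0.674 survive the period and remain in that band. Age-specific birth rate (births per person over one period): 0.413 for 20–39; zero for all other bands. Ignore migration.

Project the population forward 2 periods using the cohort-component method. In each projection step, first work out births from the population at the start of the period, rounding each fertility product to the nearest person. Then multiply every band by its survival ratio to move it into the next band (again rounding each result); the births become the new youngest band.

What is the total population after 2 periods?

Call the groups 1 to 3, youngest first.
— Period 1 —
Births: 1650 × 0.413 = 681
Group 2: 5150 × 0.933 = 4805
Group 3: 1650 × 0.946 + 1800 × 0.674 = 1561 + 1213 = 2774
End of period: [681, 4805, 2774]
— Period 2 —
Births: 4805 × 0.413 = 1984
Group 2: 681 × 0.933 = 635
Group 3: 4805 × 0.946 + 2774 × 0.674 = 4546 + 1870 = 6416
End of period: [1984, 635, 6416]
Total after period 2: 1984 + 635 + 6416 = 9035

9035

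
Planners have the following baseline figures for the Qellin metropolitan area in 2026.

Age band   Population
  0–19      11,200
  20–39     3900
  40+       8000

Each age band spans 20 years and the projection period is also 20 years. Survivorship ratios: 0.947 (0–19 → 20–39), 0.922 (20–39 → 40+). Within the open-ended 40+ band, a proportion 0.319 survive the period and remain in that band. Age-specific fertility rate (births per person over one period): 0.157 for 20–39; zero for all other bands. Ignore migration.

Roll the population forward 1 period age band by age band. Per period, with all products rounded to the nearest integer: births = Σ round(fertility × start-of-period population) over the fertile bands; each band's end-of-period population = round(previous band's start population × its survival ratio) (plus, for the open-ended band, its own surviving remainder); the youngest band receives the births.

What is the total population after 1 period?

17366

Let band 1 be 0–19 through band 3 = 40+.
After projecting period 1:
Births: 3900 * 0.157 = 612
Band 2: 11200 * 0.947 = 10606
Band 3: 3900 * 0.922 + 8000 * 0.319 = 3596 + 2552 = 6148
→ [612, 10606, 6148]
Total after period 1: 612 + 10606 + 6148 = 17366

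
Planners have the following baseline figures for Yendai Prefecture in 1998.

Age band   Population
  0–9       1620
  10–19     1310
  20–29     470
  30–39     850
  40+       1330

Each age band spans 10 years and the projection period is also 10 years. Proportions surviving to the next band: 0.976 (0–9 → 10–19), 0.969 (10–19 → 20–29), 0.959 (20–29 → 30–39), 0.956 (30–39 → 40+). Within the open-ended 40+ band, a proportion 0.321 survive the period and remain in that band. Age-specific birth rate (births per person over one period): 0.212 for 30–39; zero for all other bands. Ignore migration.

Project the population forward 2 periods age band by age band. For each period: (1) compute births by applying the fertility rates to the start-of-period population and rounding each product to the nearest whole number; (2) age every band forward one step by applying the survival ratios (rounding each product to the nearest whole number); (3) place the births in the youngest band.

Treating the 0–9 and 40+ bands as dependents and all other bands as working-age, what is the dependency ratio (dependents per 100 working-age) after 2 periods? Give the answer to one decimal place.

31.6

Numbering the bands 1..5 from youngest to oldest:
After projecting period 1:
Births: 850 × 0.212 = 180
Band 2: 1620 × 0.976 = 1581
Band 3: 1310 × 0.969 = 1269
Band 4: 470 × 0.959 = 451
Band 5: 850 × 0.956 + 1330 × 0.321 = 813 + 427 = 1240
End of period: [180, 1581, 1269, 451, 1240]
After projecting period 2:
Births: 451 × 0.212 = 96
Band 2: 180 × 0.976 = 176
Band 3: 1581 × 0.969 = 1532
Band 4: 1269 × 0.959 = 1217
Band 5: 451 × 0.956 + 1240 × 0.321 = 431 + 398 = 829
End of period: [96, 176, 1532, 1217, 829]
Dependents (band 0–9 + band 40+) = 96 + 829 = 925; working-age = 2925; ratio = 925/2925 × 100 = 31.6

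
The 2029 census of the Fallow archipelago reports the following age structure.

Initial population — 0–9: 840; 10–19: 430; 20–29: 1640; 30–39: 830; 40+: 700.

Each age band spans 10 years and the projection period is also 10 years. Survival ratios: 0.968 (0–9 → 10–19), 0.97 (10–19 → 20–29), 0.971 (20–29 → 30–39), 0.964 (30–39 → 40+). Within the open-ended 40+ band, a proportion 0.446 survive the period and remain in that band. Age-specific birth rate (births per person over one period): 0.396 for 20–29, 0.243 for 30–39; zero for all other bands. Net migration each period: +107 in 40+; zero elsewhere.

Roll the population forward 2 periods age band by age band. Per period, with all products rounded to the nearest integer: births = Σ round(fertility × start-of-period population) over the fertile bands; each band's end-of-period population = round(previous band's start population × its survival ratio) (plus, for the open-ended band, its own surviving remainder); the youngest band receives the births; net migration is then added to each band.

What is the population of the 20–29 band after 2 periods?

Period 1.
Births: 1640 × 0.396 = 649, 830 × 0.243 = 202 → total 851
10–19: 840 × 0.968 = 813
20–29: 430 × 0.97 = 417
30–39: 1640 × 0.971 = 1592
40+: 830 × 0.964 + 700 × 0.446 = 800 + 312 = 1112
Net migration: 40+ + 107 → 1219
End of period: [851, 813, 417, 1592, 1219]
Period 2.
Births: 417 × 0.396 = 165, 1592 × 0.243 = 387 → total 552
10–19: 851 × 0.968 = 824
20–29: 813 × 0.97 = 789
30–39: 417 × 0.971 = 405
40+: 1592 × 0.964 + 1219 × 0.446 = 1535 + 544 = 2079
Net migration: 40+ + 107 → 2186
End of period: [552, 824, 789, 405, 2186]

789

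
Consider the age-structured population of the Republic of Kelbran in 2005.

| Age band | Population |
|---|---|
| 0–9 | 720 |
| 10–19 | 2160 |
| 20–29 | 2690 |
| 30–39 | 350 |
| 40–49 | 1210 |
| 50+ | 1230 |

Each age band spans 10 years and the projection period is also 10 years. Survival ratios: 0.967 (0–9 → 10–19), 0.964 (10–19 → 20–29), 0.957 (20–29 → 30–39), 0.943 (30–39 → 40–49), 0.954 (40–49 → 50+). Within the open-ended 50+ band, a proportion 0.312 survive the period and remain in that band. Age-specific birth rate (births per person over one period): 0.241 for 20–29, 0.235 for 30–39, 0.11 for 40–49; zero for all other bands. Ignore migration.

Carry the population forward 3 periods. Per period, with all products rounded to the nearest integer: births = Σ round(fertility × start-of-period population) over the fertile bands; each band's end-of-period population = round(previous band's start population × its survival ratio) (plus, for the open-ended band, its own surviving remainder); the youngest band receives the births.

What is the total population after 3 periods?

Period 1.
Births: 2690 × 0.241 = 648, 350 × 0.235 = 82, 1210 × 0.11 = 133 ⇒ total 863
10–19: 720 × 0.967 = 696
20–29: 2160 × 0.964 = 2082
30–39: 2690 × 0.957 = 2574
40–49: 350 × 0.943 = 330
50+: 1210 × 0.954 + 1230 × 0.312 = 1154 + 384 = 1538
Population now: 0–9=863, 10–19=696, 20–29=2082, 30–39=2574, 40–49=330, 50+=1538
Period 2.
Births: 2082 × 0.241 = 502, 2574 × 0.235 = 605, 330 × 0.11 = 36 ⇒ total 1143
10–19: 863 × 0.967 = 835
20–29: 696 × 0.964 = 671
30–39: 2082 × 0.957 = 1992
40–49: 2574 × 0.943 = 2427
50+: 330 × 0.954 + 1538 × 0.312 = 315 + 480 = 795
Population now: 0–9=1143, 10–19=835, 20–29=671, 30–39=1992, 40–49=2427, 50+=795
Period 3.
Births: 671 × 0.241 = 162, 1992 × 0.235 = 468, 2427 × 0.11 = 267 ⇒ total 897
10–19: 1143 × 0.967 = 1105
20–29: 835 × 0.964 = 805
30–39: 671 × 0.957 = 642
40–49: 1992 × 0.943 = 1878
50+: 2427 × 0.954 + 795 × 0.312 = 2315 + 248 = 2563
Population now: 0–9=897, 10–19=1105, 20–29=805, 30–39=642, 40–49=1878, 50+=2563
Total after period 3: 897 + 1105 + 805 + 642 + 1878 + 2563 = 7890

7890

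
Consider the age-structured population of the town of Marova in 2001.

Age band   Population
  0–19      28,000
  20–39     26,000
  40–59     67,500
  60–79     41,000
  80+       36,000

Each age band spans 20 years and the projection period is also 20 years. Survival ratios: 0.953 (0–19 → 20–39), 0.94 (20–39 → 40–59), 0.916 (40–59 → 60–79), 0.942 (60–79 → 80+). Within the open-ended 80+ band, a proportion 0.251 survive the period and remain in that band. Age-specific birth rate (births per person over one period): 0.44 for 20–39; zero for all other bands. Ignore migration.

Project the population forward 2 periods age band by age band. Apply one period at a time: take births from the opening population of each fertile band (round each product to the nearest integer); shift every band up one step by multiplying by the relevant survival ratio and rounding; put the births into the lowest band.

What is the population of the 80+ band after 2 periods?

70206

— Period 1 —
Births: 26000 × 0.44 = 11440
20–39: 28000 × 0.953 = 26684
40–59: 26000 × 0.94 = 24440
60–79: 67500 × 0.916 = 61830
80+: 41000 × 0.942 + 36000 × 0.251 = 38622 + 9036 = 47658
End of period: [11440, 26684, 24440, 61830, 47658]
— Period 2 —
Births: 26684 × 0.44 = 11741
20–39: 11440 × 0.953 = 10902
40–59: 26684 × 0.94 = 25083
60–79: 24440 × 0.916 = 22387
80+: 61830 × 0.942 + 47658 × 0.251 = 58244 + 11962 = 70206
End of period: [11741, 10902, 25083, 22387, 70206]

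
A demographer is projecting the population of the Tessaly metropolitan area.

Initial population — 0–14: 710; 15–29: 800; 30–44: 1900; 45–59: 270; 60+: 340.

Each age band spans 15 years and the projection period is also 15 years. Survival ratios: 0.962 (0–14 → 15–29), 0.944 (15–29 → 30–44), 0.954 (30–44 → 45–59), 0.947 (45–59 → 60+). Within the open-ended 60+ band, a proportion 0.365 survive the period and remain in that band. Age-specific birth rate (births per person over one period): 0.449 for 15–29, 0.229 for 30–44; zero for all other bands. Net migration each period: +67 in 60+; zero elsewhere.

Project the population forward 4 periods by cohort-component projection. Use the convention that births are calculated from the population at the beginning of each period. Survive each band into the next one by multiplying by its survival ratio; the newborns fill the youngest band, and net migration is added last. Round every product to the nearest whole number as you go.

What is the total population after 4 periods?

— Period 1 —
Births: 800 × 0.449 = 359, 1900 × 0.229 = 435 — total 794
15–29: 710 × 0.962 = 683
30–44: 800 × 0.944 = 755
45–59: 1900 × 0.954 = 1813
60+: 270 × 0.947 + 340 × 0.365 = 256 + 124 = 380
Net migration: 60+ + 67 → 447
→ [794, 683, 755, 1813, 447]
— Period 2 —
Births: 683 × 0.449 = 307, 755 × 0.229 = 173 — total 480
15–29: 794 × 0.962 = 764
30–44: 683 × 0.944 = 645
45–59: 755 × 0.954 = 720
60+: 1813 × 0.947 + 447 × 0.365 = 1717 + 163 = 1880
Net migration: 60+ + 67 → 1947
→ [480, 764, 645, 720, 1947]
— Period 3 —
Births: 764 × 0.449 = 343, 645 × 0.229 = 148 — total 491
15–29: 480 × 0.962 = 462
30–44: 764 × 0.944 = 721
45–59: 645 × 0.954 = 615
60+: 720 × 0.947 + 1947 × 0.365 = 682 + 711 = 1393
Net migration: 60+ + 67 → 1460
→ [491, 462, 721, 615, 1460]
— Period 4 —
Births: 462 × 0.449 = 207, 721 × 0.229 = 165 — total 372
15–29: 491 × 0.962 = 472
30–44: 462 × 0.944 = 436
45–59: 721 × 0.954 = 688
60+: 615 × 0.947 + 1460 × 0.365 = 582 + 533 = 1115
Net migration: 60+ + 67 → 1182
→ [372, 472, 436, 688, 1182]
Total after period 4: 372 + 472 + 436 + 688 + 1182 = 3150

3150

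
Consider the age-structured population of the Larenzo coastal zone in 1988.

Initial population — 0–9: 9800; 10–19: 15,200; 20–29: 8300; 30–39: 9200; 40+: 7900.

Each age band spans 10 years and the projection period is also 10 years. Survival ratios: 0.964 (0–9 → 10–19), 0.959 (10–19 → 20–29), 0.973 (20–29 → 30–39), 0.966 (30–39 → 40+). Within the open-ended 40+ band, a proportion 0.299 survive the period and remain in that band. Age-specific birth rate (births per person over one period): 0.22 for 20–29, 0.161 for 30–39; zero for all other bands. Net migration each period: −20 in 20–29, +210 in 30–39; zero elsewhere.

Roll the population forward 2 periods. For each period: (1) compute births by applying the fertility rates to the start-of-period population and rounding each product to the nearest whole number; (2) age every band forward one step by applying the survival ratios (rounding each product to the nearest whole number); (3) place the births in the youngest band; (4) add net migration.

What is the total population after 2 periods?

42506

Numbering the groups 1..5 from youngest to oldest:
[period 1]
Births: 8300 * 0.22 = 1826 ; 9200 * 0.161 = 1481 → total 3307
Group 2: 9800 * 0.964 = 9447
Group 3: 15200 * 0.959 = 14577
Group 4: 8300 * 0.973 = 8076
Group 5: 9200 * 0.966 + 7900 * 0.299 = 8887 + 2362 = 11249
Net migration: Group 3 − 20 → 14557; Group 4 + 210 → 8286
Population now: 0–9=3307, 10–19=9447, 20–29=14557, 30–39=8286, 40+=11249
[period 2]
Births: 14557 * 0.22 = 3203 ; 8286 * 0.161 = 1334 → total 4537
Group 2: 3307 * 0.964 = 3188
Group 3: 9447 * 0.959 = 9060
Group 4: 14557 * 0.973 = 14164
Group 5: 8286 * 0.966 + 11249 * 0.299 = 8004 + 3363 = 11367
Net migration: Group 3 − 20 → 9040; Group 4 + 210 → 14374
Population now: 0–9=4537, 10–19=3188, 20–29=9040, 30–39=14374, 40+=11367
Total after period 2: 4537 + 3188 + 9040 + 14374 + 11367 = 42506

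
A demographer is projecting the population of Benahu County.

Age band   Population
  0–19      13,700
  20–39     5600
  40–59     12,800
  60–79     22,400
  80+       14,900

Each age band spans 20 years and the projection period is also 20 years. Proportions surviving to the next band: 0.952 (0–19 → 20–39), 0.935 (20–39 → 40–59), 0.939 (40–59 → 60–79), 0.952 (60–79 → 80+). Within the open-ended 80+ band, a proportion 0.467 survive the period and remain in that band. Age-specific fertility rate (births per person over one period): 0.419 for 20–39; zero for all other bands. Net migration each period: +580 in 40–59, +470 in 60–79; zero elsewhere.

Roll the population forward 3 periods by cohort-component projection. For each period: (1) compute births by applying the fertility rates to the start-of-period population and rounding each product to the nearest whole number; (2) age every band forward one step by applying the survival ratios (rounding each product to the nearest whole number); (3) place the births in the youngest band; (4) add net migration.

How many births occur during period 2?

5465

After projecting period 1:
Births: 5600 * 0.419 = 2346
20–39: 13700 * 0.952 = 13042
40–59: 5600 * 0.935 = 5236
60–79: 12800 * 0.939 = 12019
80+: 22400 * 0.952 + 14900 * 0.467 = 21325 + 6958 = 28283
Net migration: 40–59 + 580 → 5816; 60–79 + 470 → 12489
Giving 2346 / 13042 / 5816 / 12489 / 28283.
After projecting period 2:
Births: 13042 * 0.419 = 5465
20–39: 2346 * 0.952 = 2233
40–59: 13042 * 0.935 = 12194
60–79: 5816 * 0.939 = 5461
80+: 12489 * 0.952 + 28283 * 0.467 = 11890 + 13208 = 25098
Net migration: 40–59 + 580 → 12774; 60–79 + 470 → 5931
Giving 5465 / 2233 / 12774 / 5931 / 25098.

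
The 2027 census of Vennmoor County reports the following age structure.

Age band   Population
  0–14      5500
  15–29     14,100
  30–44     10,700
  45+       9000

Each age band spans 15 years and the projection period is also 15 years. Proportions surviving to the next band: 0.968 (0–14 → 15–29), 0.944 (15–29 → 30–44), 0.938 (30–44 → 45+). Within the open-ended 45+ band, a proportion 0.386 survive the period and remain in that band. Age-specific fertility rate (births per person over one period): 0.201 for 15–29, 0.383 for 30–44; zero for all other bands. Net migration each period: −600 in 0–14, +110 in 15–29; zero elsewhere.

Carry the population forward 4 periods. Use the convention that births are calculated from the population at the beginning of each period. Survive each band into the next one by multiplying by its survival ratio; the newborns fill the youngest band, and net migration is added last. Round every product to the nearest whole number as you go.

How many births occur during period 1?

6932

Call the groups 1 to 4, youngest first.
[period 1]
Births: 14100 * 0.201 = 2834 ; 10700 * 0.383 = 4098 → 6932
Group 2: 5500 * 0.968 = 5324
Group 3: 14100 * 0.944 = 13310
Group 4: 10700 * 0.938 + 9000 * 0.386 = 10037 + 3474 = 13511
Net migration: Group 1 − 600 → 6332; Group 2 + 110 → 5434
Giving 6332 / 5434 / 13310 / 13511.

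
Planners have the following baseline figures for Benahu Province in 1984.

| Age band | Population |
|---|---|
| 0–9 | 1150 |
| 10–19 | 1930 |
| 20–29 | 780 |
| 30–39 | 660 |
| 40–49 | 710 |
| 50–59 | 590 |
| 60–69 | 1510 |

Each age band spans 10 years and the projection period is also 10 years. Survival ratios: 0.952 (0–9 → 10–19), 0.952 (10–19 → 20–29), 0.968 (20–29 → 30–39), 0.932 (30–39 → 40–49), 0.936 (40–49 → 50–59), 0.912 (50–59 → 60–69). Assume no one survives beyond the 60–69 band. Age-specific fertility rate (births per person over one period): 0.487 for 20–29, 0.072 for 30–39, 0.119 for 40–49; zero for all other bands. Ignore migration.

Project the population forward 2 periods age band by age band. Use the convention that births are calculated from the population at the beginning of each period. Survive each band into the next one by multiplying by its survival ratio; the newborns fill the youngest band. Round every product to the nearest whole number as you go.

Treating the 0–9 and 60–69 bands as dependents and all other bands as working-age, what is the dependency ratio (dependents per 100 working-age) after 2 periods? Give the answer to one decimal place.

35.5

After projecting period 1:
Births: 780 × 0.487 = 380 ; 660 × 0.072 = 48 ; 710 × 0.119 = 84 — total 512
10–19: 1150 × 0.952 = 1095
20–29: 1930 × 0.952 = 1837
30–39: 780 × 0.968 = 755
40–49: 660 × 0.932 = 615
50–59: 710 × 0.936 = 665
60–69: 590 × 0.912 = 538
Giving 512 / 1095 / 1837 / 755 / 615 / 665 / 538.
After projecting period 2:
Births: 1837 × 0.487 = 895 ; 755 × 0.072 = 54 ; 615 × 0.119 = 73 — total 1022
10–19: 512 × 0.952 = 487
20–29: 1095 × 0.952 = 1042
30–39: 1837 × 0.968 = 1778
40–49: 755 × 0.932 = 704
50–59: 615 × 0.936 = 576
60–69: 665 × 0.912 = 606
Giving 1022 / 487 / 1042 / 1778 / 704 / 576 / 606.
Dependents (band 0–9 + band 60–69) = 1022 + 606 = 1628; working-age = 4587; ratio = 1628/4587 × 100 = 35.5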